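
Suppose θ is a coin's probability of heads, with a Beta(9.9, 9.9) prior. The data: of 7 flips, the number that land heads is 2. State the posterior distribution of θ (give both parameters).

Observing 2 successes and 5 failures updates Beta(9.9, 9.9) by adding the success and failure counts to the two shape parameters: α = 9.9+2 = 11.9, β = 9.9+5 = 14.9.

Posterior: Beta(11.9, 14.9)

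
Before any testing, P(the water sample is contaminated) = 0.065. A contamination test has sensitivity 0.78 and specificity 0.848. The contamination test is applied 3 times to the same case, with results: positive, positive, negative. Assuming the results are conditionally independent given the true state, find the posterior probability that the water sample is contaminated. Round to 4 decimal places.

Posterior P(H) ≈ 0.3220

With H the event that the water sample is contaminated, the joint likelihood of the observed sequence is P(data|H) = 0.78·0.78·0.22 = 0.13385 and P(data|¬H) = 0.152·0.152·0.848 = 0.019592.
Bayes: P(H|data) = 0.065·0.13385 / (0.065·0.13385 + 0.935·0.019592) = 0.0087001/0.027019 = 0.3220.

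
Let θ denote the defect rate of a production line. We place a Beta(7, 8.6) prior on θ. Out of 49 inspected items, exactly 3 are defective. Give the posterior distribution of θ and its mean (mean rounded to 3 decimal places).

Posterior: Beta(10, 54.6); mean ≈ 0.155

The binomial likelihood is conjugate to the Beta prior: with 3 successes and 46 failures, the posterior is Beta(7+3, 8.6+46) = Beta(10, 54.6).
Posterior mean = α/(α+β) = 10/64.6 = 0.155.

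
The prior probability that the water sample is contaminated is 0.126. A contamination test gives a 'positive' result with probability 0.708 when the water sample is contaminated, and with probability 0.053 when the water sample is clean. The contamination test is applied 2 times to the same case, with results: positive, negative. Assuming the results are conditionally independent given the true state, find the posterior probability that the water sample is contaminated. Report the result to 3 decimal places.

Posterior P(H) ≈ 0.373

With H the event that the water sample is contaminated, the joint likelihood of the observed sequence is P(data|H) = 0.708·0.292 = 0.20674 and P(data|¬H) = 0.053·0.947 = 0.050191.
Bayes: P(H|data) = 0.126·0.20674 / (0.126·0.20674 + 0.874·0.050191) = 0.026049/0.069916 = 0.3726.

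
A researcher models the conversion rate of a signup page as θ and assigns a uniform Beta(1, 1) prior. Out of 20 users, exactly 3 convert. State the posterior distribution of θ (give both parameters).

Posterior: Beta(4, 18)

The binomial likelihood is conjugate to the Beta prior: with 3 successes and 17 failures, the posterior is Beta(1+3, 1+17) = Beta(4, 18).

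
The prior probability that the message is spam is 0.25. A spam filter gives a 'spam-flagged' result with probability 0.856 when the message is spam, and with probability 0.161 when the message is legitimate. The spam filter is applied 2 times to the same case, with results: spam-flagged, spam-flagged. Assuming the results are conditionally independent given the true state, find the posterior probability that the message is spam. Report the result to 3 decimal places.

Posterior P(H) ≈ 0.904

With H the event that the message is spam, the joint likelihood of the observed sequence is P(data|H) = 0.856·0.856 = 0.73274 and P(data|¬H) = 0.161·0.161 = 0.025921.
Bayes: P(H|data) = 0.25·0.73274 / (0.25·0.73274 + 0.75·0.025921) = 0.18318/0.20262 = 0.9041.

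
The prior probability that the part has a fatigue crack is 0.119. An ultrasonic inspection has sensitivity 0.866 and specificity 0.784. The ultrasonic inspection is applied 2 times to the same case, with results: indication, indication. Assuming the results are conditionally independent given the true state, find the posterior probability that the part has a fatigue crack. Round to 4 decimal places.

Posterior P(H) ≈ 0.6847

Let H be the event that the part has a fatigue crack; start with P(H) = 0.119. P('indication'|H) = 0.866, P('indication'|¬H) = 0.216.
Update on result 1 ('indication'): P(H) ← 0.866·0.1190 / (0.866·0.1190 + 0.216·0.8810) = 0.10305/0.29335 = 0.3513.
Update on result 2 ('indication'): P(H) ← 0.866·0.3513 / (0.866·0.3513 + 0.216·0.6487) = 0.30423/0.44435 = 0.6847.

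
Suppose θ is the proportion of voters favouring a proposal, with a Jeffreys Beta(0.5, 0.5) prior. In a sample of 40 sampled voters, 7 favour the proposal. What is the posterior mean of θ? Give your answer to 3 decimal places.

Observing 7 successes and 33 failures updates Beta(0.5, 0.5) by adding the success and failure counts to the two shape parameters: α = 0.5+7 = 7.5, β = 0.5+33 = 33.5.
E[θ | data] = 7.5/(7.5+33.5) = 0.183.

Posterior mean ≈ 0.183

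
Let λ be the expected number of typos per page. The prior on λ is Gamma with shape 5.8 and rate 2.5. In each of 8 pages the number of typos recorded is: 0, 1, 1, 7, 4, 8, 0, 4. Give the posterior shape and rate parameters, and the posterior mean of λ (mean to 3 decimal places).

Total count ∑xᵢ = 25 over n = 8 pages.
Gamma is conjugate to the Poisson likelihood: posterior is Gamma(shape = 5.8+25 = 30.8, rate = 2.5+8 = 10.5).
Posterior mean = shape/rate = 30.8/10.5 = 2.933.

Posterior: Gamma(shape=30.8, rate=10.5); mean ≈ 2.933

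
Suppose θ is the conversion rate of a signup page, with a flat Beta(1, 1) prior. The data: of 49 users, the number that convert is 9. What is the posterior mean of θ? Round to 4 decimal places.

Posterior mean ≈ 0.1961

The binomial likelihood is conjugate to the Beta prior: with 9 successes and 40 failures, the posterior is Beta(1+9, 1+40) = Beta(10, 41).
E[θ | data] = 10/(10+41) = 0.1961.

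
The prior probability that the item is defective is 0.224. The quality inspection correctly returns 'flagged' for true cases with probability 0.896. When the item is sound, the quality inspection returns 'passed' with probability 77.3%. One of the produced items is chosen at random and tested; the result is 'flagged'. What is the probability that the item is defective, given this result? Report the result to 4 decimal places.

P(H | E) ≈ 0.5326

Let H be the event that the item is defective. P(H) = 0.224, so P(¬H) = 0.776. With E the 'flagged' result, P(E|H) = 0.896 and P(E|¬H) = 0.227.
P(E) = 0.896·0.224 + 0.227·0.776 = 0.20070 + 0.17615 = 0.37686.
By Bayes' theorem, P(H|E) = 0.20070 / 0.37686 = 0.5326.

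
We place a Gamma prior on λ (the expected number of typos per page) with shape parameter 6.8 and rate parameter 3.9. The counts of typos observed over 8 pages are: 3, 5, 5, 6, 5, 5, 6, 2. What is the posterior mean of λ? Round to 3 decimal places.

The Poisson likelihood adds the total count to the shape and the number of exposure periods to the rate. Here ∑xᵢ = 37 and n = 8, so shape 6.8→43.8 and rate 3.9→11.9.
Posterior mean = shape/rate = 43.8/11.9 = 3.681.

Posterior mean ≈ 3.681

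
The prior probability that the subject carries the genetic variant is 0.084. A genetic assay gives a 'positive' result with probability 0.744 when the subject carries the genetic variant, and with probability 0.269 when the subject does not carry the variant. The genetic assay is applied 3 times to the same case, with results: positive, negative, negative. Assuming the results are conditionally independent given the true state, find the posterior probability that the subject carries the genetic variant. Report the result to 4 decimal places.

With H the event that the subject carries the genetic variant, the joint likelihood of the observed sequence is P(data|H) = 0.744·0.256·0.256 = 0.048759 and P(data|¬H) = 0.269·0.731·0.731 = 0.14374.
Bayes: P(H|data) = 0.084·0.048759 / (0.084·0.048759 + 0.916·0.14374) = 0.0040957/0.13576 = 0.0302.

Posterior P(H) ≈ 0.0302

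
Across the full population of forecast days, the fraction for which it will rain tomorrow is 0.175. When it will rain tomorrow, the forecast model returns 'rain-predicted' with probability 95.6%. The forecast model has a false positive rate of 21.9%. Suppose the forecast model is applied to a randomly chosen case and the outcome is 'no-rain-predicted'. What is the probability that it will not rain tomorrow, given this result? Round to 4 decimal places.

Write H for 'it will rain tomorrow'. Prior odds H:¬H = 0.175/0.825 = 0.21212. For the 'no-rain-predicted' outcome, the likelihood ratio is 0.044/0.781 = 0.056338.
Posterior odds = 0.21212 × 0.056338 = 0.011950, so P(H|E) = 0.011950/(1+0.011950) = 0.0118. Then P(¬H|E) = 1 − 0.0118 = 0.9882.

P(¬H | E) ≈ 0.9882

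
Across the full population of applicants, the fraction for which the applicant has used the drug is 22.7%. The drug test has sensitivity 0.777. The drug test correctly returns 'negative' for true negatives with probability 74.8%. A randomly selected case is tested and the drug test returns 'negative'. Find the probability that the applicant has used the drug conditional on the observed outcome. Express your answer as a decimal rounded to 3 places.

P(H | E) ≈ 0.081

Let H be the event that the applicant has used the drug. P(H) = 0.227, so P(¬H) = 0.773. With E the 'negative' result, P(E|H) = 0.223 and P(E|¬H) = 0.748.
P(E) = 0.223·0.227 + 0.748·0.773 = 0.050621 + 0.57820 = 0.62883.
By Bayes' theorem, P(H|E) = 0.050621 / 0.62883 = 0.081.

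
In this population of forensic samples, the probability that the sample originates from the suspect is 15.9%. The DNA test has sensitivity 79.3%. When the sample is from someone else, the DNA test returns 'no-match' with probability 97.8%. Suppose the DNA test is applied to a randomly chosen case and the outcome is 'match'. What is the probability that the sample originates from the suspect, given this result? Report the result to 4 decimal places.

Write H for 'the sample originates from the suspect'. Prior odds H:¬H = 0.159/0.841 = 0.18906. For the 'match' outcome, the likelihood ratio is 0.793/0.022 = 36.045.
Posterior odds = 0.18906 × 36.045 = 6.8148, so P(H|E) = 6.8148/(1+6.8148) = 0.8720.

P(H | E) ≈ 0.8720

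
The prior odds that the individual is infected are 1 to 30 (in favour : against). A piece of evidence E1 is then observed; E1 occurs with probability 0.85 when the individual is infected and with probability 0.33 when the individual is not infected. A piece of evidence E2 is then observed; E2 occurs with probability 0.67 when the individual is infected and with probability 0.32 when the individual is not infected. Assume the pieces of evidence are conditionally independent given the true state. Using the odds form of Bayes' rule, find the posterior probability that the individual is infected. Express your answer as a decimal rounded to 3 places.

Posterior probability ≈ 0.152

Prior odds = 1/30 = 0.033333.
Likelihood ratio for E1 = 0.85/0.33 = 2.5758.
Likelihood ratio for E2 = 0.67/0.32 = 2.0938.
Posterior odds = prior odds × LR₁ × LR₂ = 0.17977.
Posterior probability = odds/(1+odds) = 0.17977/1.1798 = 0.152.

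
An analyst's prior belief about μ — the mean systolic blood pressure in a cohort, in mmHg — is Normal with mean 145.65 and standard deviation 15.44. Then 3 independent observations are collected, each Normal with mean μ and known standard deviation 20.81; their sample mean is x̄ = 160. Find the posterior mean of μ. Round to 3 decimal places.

Prior precision 1/τ₀² = 1/15.44² = 0.00419474; data precision n/σ² = 3/20.81² = 0.00692751.
Posterior precision = 0.00419474 + 0.00692751 = 0.0111223.
Posterior mean = (0.00419474·145.65 + 0.00692751·160) / 0.0111223 = 154.588.

Posterior mean ≈ 154.588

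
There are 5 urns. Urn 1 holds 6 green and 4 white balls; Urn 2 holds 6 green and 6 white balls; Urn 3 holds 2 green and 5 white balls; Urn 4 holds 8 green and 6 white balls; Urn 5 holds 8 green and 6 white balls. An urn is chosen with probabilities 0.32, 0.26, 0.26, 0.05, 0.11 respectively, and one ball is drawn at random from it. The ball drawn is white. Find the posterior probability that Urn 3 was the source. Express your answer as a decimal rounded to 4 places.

Tabulate prior·likelihood by source: [1] prior 0.32, lik 0.4, product 0.1280; [2] prior 0.26, lik 0.5, product 0.1300; [3] prior 0.26, lik 0.7143, product 0.1857; [4] prior 0.05, lik 0.4286, product 0.02143; [5] prior 0.11, lik 0.4286, product 0.04714.
Normalizing constant = 0.51229; the posterior for Urn 3 is its product over the sum, 0.1857/0.51229 = 0.3625.

Posterior probability ≈ 0.3625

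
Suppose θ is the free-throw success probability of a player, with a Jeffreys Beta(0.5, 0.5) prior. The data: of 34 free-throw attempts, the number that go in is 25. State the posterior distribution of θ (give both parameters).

Posterior: Beta(25.5, 9.5)

The binomial likelihood is conjugate to the Beta prior: with 25 successes and 9 failures, the posterior is Beta(0.5+25, 0.5+9) = Beta(25.5, 9.5).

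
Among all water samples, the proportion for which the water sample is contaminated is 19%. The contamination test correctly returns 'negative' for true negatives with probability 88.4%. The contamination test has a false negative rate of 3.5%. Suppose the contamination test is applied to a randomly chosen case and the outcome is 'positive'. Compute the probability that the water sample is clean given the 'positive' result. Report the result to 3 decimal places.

Let H be the event that the water sample is contaminated. P(H) = 0.19, so P(¬H) = 0.81. With E the 'positive' result, P(E|H) = 0.965 and P(E|¬H) = 0.116.
P(E) = 0.965·0.19 + 0.116·0.81 = 0.18335 + 0.093960 = 0.27731.
By Bayes' theorem, P(H|E) = 0.18335 / 0.27731 = 0.661. Hence P(¬H|E) = 1 − 0.661 = 0.339.

P(¬H | E) ≈ 0.339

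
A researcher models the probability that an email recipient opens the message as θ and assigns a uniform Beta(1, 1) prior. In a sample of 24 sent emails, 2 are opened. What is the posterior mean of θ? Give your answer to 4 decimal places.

Observing 2 successes and 22 failures updates Beta(1, 1) by adding the success and failure counts to the two shape parameters: α = 1+2 = 3, β = 1+22 = 23.
E[θ | data] = 3/(3+23) = 0.1154.

Posterior mean ≈ 0.1154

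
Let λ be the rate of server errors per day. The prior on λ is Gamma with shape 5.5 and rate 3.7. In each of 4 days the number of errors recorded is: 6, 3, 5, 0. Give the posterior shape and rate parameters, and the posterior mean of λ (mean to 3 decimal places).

Total count ∑xᵢ = 14 over n = 4 days.
Gamma is conjugate to the Poisson likelihood: posterior is Gamma(shape = 5.5+14 = 19.5, rate = 3.7+4 = 7.7).
E[λ | data] = 19.5/7.7 = 2.532.

Posterior: Gamma(shape=19.5, rate=7.7); mean ≈ 2.532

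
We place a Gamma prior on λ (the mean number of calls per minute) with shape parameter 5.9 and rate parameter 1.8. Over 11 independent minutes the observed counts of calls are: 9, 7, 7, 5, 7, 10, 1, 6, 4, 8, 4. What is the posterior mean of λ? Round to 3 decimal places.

Total count ∑xᵢ = 68 over n = 11 minutes.
Gamma is conjugate to the Poisson likelihood: posterior is Gamma(shape = 5.9+68 = 73.9, rate = 1.8+11 = 12.8).
Posterior mean = shape/rate = 73.9/12.8 = 5.773.

Posterior mean ≈ 5.773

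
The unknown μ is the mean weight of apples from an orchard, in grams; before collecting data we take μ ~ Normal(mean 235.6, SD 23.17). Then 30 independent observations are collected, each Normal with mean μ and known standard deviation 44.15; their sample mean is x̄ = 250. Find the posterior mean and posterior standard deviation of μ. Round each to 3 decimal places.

Posterior mean ≈ 248.445; posterior SD ≈ 7.613

Prior precision 1/τ₀² = 1/23.17² = 0.00186272; data precision n/σ² = 30/44.15² = 0.0153908.
Posterior precision = 0.00186272 + 0.0153908 = 0.0172535, giving posterior SD = 1/√0.0172535 = 7.613.
Posterior mean = (0.00186272·235.6 + 0.0153908·250) / 0.0172535 = 248.445.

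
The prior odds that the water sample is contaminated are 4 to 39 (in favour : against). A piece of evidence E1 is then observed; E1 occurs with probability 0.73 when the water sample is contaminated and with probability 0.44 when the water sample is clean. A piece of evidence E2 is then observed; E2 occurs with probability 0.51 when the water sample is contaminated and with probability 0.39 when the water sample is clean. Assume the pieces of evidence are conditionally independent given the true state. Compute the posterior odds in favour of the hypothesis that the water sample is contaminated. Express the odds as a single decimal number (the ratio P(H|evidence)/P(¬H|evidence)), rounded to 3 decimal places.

Prior odds = 4/39 = 0.10256.
Likelihood ratio for E1 = 0.73/0.44 = 1.6591.
Likelihood ratio for E2 = 0.51/0.39 = 1.3077.
Posterior odds = prior odds × LR₁ × LR₂ = 0.22252.

Posterior odds ≈ 0.223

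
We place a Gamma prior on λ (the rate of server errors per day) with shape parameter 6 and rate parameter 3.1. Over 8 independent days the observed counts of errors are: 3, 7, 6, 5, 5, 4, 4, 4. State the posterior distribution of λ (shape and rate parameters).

Posterior: Gamma(shape=44, rate=11.1)

The Poisson likelihood adds the total count to the shape and the number of exposure periods to the rate. Here ∑xᵢ = 38 and n = 8, so shape 6→44 and rate 3.1→11.1.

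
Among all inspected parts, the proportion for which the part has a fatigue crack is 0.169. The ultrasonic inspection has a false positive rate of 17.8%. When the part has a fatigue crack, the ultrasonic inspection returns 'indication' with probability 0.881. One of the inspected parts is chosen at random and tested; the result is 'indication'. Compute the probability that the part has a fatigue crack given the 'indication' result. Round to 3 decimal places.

Let H be the event that the part has a fatigue crack. P(H) = 0.169, so P(¬H) = 0.831. With E the 'indication' result, P(E|H) = 0.881 and P(E|¬H) = 0.178.
P(E) = 0.881·0.169 + 0.178·0.831 = 0.14889 + 0.14792 = 0.29681.
By Bayes' theorem, P(H|E) = 0.14889 / 0.29681 = 0.502.

P(H | E) ≈ 0.502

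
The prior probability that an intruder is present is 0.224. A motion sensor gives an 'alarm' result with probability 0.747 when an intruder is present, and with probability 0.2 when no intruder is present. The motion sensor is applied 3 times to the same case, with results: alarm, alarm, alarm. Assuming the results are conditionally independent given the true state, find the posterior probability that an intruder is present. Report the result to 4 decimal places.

Posterior P(H) ≈ 0.9377

With H the event that an intruder is present, the joint likelihood of the observed sequence is P(data|H) = 0.747·0.747·0.747 = 0.41683 and P(data|¬H) = 0.2·0.2·0.2 = 0.0080000.
Bayes: P(H|data) = 0.224·0.41683 / (0.224·0.41683 + 0.776·0.0080000) = 0.093371/0.099579 = 0.9377.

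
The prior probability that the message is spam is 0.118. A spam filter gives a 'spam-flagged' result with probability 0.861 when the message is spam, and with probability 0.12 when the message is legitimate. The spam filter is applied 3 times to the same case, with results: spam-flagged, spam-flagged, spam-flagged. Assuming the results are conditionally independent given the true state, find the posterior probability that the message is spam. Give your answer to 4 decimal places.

With H the event that the message is spam, the joint likelihood of the observed sequence is P(data|H) = 0.861·0.861·0.861 = 0.63828 and P(data|¬H) = 0.12·0.12·0.12 = 0.0017280.
Bayes: P(H|data) = 0.118·0.63828 / (0.118·0.63828 + 0.882·0.0017280) = 0.075317/0.076841 = 0.9802.

Posterior P(H) ≈ 0.9802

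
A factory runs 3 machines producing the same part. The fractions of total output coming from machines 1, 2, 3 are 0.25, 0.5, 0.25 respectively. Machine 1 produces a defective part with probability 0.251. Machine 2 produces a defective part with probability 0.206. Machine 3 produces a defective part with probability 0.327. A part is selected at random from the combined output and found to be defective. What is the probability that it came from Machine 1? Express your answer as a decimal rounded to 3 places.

Posterior probability ≈ 0.254

Tabulate prior·likelihood by source: [1] prior 0.25, lik 0.251, product 0.06275; [2] prior 0.5, lik 0.206, product 0.1030; [3] prior 0.25, lik 0.327, product 0.08175.
Normalizing constant = 0.24750; the posterior for Machine 1 is its product over the sum, 0.06275/0.24750 = 0.254.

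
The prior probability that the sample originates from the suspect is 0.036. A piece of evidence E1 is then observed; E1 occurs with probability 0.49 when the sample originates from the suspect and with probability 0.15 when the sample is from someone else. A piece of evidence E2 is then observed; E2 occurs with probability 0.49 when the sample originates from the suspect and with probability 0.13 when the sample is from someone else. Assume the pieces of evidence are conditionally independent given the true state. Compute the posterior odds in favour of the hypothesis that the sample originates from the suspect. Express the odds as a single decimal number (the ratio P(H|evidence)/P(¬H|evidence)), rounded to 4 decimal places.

Posterior odds ≈ 0.4598

Prior odds = 0.036/(1−0.036) = 0.037344. In log-odds, ln(0.037344) = -3.2876.
Add log likelihood ratios: ln(3.2667) + ln(3.7692) = 2.5106.
Posterior log-odds = -0.77693, so posterior odds = exp(-0.77693) = 0.45981.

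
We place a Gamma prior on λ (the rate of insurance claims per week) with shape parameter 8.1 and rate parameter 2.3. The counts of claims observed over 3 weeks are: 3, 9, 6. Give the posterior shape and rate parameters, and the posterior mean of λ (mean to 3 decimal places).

Total count ∑xᵢ = 18 over n = 3 weeks.
Gamma is conjugate to the Poisson likelihood: posterior is Gamma(shape = 8.1+18 = 26.1, rate = 2.3+3 = 5.3).
E[λ | data] = 26.1/5.3 = 4.925.

Posterior: Gamma(shape=26.1, rate=5.3); mean ≈ 4.925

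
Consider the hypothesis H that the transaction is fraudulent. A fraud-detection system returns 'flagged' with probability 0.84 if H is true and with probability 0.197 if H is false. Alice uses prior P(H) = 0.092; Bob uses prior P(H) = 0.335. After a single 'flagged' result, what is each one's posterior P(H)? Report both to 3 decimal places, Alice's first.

Alice: 0.302; Bob: 0.682

P('+'|H) = 0.84, P('+'|¬H) = 0.197.
Alice: numerator 0.84·0.092 = 0.077280; evidence = 0.077280+0.197·0.908 = 0.25616; posterior = 0.302.
Bob: numerator 0.84·0.335 = 0.28140; evidence = 0.28140+0.197·0.665 = 0.41241; posterior = 0.682.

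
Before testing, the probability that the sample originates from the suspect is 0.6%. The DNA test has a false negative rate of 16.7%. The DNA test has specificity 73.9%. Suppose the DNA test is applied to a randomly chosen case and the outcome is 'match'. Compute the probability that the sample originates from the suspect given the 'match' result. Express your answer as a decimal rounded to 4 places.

Write H for 'the sample originates from the suspect'. Prior odds H:¬H = 0.006/0.994 = 0.0060362. For the 'match' outcome, the likelihood ratio is 0.833/0.261 = 3.1916.
Posterior odds = 0.0060362 × 3.1916 = 0.019265, so P(H|E) = 0.019265/(1+0.019265) = 0.0189.

P(H | E) ≈ 0.0189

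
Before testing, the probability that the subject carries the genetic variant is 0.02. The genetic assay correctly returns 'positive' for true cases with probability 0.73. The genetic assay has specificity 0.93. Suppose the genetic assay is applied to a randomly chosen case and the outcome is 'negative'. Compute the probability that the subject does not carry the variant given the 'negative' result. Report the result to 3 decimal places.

P(¬H | E) ≈ 0.994

Let H be the event that the subject carries the genetic variant. P(H) = 0.02, so P(¬H) = 0.98. With E the 'negative' result, P(E|H) = 0.27 and P(E|¬H) = 0.93.
P(E) = 0.27·0.02 + 0.93·0.98 = 0.0054000 + 0.91140 = 0.91680.
By Bayes' theorem, P(H|E) = 0.0054000 / 0.91680 = 0.006. Hence P(¬H|E) = 1 − 0.006 = 0.994.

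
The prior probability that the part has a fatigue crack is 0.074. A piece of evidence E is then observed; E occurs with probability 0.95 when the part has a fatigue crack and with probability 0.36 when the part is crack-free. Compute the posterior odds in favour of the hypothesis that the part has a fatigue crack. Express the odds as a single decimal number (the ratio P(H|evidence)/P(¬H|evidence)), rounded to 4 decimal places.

Prior odds = 0.074/(1−0.074) = 0.079914. In log-odds, ln(0.079914) = -2.5268.
Add log likelihood ratio: ln(2.6389) = 0.97036.
Posterior log-odds = -1.5565, so posterior odds = exp(-1.5565) = 0.21088.

Posterior odds ≈ 0.2109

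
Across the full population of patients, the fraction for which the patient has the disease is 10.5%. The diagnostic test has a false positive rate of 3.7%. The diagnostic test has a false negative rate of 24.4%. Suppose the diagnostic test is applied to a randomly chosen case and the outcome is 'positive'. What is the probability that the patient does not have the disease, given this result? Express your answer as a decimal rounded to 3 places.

Write H for 'the patient has the disease'. Prior odds H:¬H = 0.105/0.895 = 0.11732. For the 'positive' outcome, the likelihood ratio is 0.756/0.037 = 20.432.
Posterior odds = 0.11732 × 20.432 = 2.3971, so P(H|E) = 2.3971/(1+2.3971) = 0.706. Then P(¬H|E) = 1 − 0.706 = 0.294.

P(¬H | E) ≈ 0.294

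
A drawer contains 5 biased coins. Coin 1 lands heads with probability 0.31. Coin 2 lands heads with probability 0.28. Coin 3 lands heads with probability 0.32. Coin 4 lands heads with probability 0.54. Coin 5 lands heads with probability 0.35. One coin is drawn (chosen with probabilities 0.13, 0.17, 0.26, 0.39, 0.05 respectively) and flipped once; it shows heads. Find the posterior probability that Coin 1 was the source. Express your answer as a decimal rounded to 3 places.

Posterior probability ≈ 0.101

P(heads|C1) = 0.31; P(heads|C2) = 0.28; P(heads|C3) = 0.32; P(heads|C4) = 0.54; P(heads|C5) = 0.35.
Prior × likelihood for each source: 0.13·0.31=0.04030, 0.17·0.28=0.04760, 0.26·0.32=0.08320, 0.39·0.54=0.2106, 0.05·0.35=0.01750. Summing gives P(heads) = 0.39920.
P(Coin 1 | heads) = 0.04030 / 0.39920 = 0.101.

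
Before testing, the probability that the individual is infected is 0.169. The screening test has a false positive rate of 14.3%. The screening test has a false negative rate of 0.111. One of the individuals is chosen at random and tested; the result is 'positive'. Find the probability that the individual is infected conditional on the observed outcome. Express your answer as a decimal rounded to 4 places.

Write H for 'the individual is infected'. Prior odds H:¬H = 0.169/0.831 = 0.20337. For the 'positive' outcome, the likelihood ratio is 0.889/0.143 = 6.2168.
Posterior odds = 0.20337 × 6.2168 = 1.2643, so P(H|E) = 1.2643/(1+1.2643) = 0.5584.

P(H | E) ≈ 0.5584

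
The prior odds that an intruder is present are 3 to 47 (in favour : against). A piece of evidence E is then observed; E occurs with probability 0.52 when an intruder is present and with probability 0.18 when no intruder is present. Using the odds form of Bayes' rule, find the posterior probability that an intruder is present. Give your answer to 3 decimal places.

Prior odds = 3/47 = 0.063830.
Likelihood ratio for E = 0.52/0.18 = 2.8889.
Posterior odds = prior odds × LR = 0.18440.
Posterior probability = odds/(1+odds) = 0.18440/1.1844 = 0.156.

Posterior probability ≈ 0.156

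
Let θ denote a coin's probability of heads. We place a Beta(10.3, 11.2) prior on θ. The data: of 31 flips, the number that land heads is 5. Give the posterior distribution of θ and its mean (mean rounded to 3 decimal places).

Posterior: Beta(15.3, 37.2); mean ≈ 0.291

Observing 5 successes and 26 failures updates Beta(10.3, 11.2) by adding the success and failure counts to the two shape parameters: α = 10.3+5 = 15.3, β = 11.2+26 = 37.2.
Posterior mean = α/(α+β) = 15.3/52.5 = 0.291.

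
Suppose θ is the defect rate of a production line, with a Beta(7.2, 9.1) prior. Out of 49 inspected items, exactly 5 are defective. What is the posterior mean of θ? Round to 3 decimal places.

Observing 5 successes and 44 failures updates Beta(7.2, 9.1) by adding the success and failure counts to the two shape parameters: α = 7.2+5 = 12.2, β = 9.1+44 = 53.1.
E[θ | data] = 12.2/(12.2+53.1) = 0.187.

Posterior mean ≈ 0.187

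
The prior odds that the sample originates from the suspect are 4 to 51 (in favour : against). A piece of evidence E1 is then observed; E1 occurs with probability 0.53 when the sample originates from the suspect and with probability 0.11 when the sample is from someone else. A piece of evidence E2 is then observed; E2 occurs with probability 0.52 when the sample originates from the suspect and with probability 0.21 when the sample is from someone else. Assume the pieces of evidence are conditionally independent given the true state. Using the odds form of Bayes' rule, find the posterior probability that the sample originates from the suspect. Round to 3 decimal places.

Prior odds = 4/51 = 0.078431. In log-odds, ln(0.078431) = -2.5455.
Add log likelihood ratios: ln(4.8182) + ln(2.4762) = 2.4791.
Posterior log-odds = -0.066413, so posterior odds = exp(-0.066413) = 0.93574. Converting, P(H|E) = 0.93574/1.9357 = 0.483.

Posterior probability ≈ 0.483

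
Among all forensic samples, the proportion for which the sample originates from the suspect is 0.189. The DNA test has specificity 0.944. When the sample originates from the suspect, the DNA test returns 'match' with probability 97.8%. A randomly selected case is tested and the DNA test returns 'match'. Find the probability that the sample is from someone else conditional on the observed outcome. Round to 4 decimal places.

P(¬H | E) ≈ 0.1972

Write H for 'the sample originates from the suspect'. Prior odds H:¬H = 0.189/0.811 = 0.23305. For the 'match' outcome, the likelihood ratio is 0.978/0.056 = 17.464.
Posterior odds = 0.23305 × 17.464 = 4.0700, so P(H|E) = 4.0700/(1+4.0700) = 0.8028. Then P(¬H|E) = 1 − 0.8028 = 0.1972.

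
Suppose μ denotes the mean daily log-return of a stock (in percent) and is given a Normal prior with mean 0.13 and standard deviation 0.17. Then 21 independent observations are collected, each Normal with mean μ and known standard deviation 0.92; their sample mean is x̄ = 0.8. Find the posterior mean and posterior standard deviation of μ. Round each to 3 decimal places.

Posterior mean ≈ 0.410; posterior SD ≈ 0.130

With known σ, the Normal prior is conjugate. Weight on the data is w = (n/σ²)/(n/σ² + 1/τ₀²) = 24.8110/(24.8110+34.6021) = 0.41760.
Posterior mean = w·x̄ + (1−w)·μ₀ = 0.41760·0.8 + 0.58240·0.13 = 0.410. Posterior variance = 1/(24.8110+34.6021) = 0.0168313, so SD = 0.130.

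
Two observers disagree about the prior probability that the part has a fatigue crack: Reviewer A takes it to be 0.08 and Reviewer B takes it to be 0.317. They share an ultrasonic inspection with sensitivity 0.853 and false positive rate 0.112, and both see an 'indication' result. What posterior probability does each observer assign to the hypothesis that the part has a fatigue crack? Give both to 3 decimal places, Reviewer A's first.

P('+'|H) = 0.853, P('+'|¬H) = 0.112.
Reviewer A: numerator 0.853·0.08 = 0.068240; evidence = 0.068240+0.112·0.92 = 0.17128; posterior = 0.398.
Reviewer B: numerator 0.853·0.317 = 0.27040; evidence = 0.27040+0.112·0.683 = 0.34690; posterior = 0.779.

Reviewer A: 0.398; Reviewer B: 0.779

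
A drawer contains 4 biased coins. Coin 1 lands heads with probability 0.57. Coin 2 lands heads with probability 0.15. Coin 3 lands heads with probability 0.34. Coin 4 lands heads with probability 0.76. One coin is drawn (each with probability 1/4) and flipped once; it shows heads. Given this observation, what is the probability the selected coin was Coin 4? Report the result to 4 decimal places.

Posterior probability ≈ 0.4176

Tabulate prior·likelihood by source: [1] prior 0.25, lik 0.57, product 0.1425; [2] prior 0.25, lik 0.15, product 0.03750; [3] prior 0.25, lik 0.34, product 0.08500; [4] prior 0.25, lik 0.76, product 0.1900.
Normalizing constant = 0.45500; the posterior for Coin 4 is its product over the sum, 0.1900/0.45500 = 0.4176.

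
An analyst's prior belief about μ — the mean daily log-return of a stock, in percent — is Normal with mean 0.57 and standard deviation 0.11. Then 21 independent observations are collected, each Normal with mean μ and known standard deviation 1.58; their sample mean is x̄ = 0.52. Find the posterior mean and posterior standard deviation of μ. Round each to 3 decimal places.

Posterior mean ≈ 0.565; posterior SD ≈ 0.105

Prior precision 1/τ₀² = 1/0.11² = 82.6446; data precision n/σ² = 21/1.58² = 8.41211.
Posterior precision = 82.6446 + 8.41211 = 91.0567, giving posterior SD = 1/√91.0567 = 0.105.
Posterior mean = (82.6446·0.57 + 8.41211·0.52) / 91.0567 = 0.565.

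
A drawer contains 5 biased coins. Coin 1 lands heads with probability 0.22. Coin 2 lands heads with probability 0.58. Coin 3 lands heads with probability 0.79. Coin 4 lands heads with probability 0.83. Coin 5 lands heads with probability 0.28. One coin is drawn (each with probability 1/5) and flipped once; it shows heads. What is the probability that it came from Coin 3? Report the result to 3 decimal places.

P(heads|C1) = 0.22; P(heads|C2) = 0.58; P(heads|C3) = 0.79; P(heads|C4) = 0.83; P(heads|C5) = 0.28.
Prior × likelihood for each source: 0.2·0.22=0.04400, 0.2·0.58=0.1160, 0.2·0.79=0.1580, 0.2·0.83=0.1660, 0.2·0.28=0.05600. Summing gives P(heads) = 0.54000.
P(Coin 3 | heads) = 0.1580 / 0.54000 = 0.293.

Posterior probability ≈ 0.293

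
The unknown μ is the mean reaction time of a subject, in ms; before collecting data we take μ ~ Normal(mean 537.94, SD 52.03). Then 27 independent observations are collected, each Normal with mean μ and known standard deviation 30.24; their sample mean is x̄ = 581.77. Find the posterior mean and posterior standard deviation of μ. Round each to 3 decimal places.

Prior precision 1/τ₀² = 1/52.03² = 0.00036940; data precision n/σ² = 27/30.24² = 0.0295257.
Posterior precision = 0.00036940 + 0.0295257 = 0.0298951, giving posterior SD = 1/√0.0298951 = 5.784.
Posterior mean = (0.00036940·537.94 + 0.0295257·581.77) / 0.0298951 = 581.228.

Posterior mean ≈ 581.228; posterior SD ≈ 5.784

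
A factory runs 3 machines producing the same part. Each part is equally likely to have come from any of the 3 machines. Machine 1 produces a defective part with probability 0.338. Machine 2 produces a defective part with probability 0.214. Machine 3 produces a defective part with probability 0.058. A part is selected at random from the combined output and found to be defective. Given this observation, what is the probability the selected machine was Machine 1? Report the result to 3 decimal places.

P(defective|M1) = 0.338; P(defective|M2) = 0.214; P(defective|M3) = 0.058.
Prior × likelihood for each source: 0.333333·0.338=0.1127, 0.333333·0.214=0.07133, 0.333333·0.058=0.01933. Summing gives P(defective) = 0.20333.
P(Machine 1 | defective) = 0.1127 / 0.20333 = 0.554.

Posterior probability ≈ 0.554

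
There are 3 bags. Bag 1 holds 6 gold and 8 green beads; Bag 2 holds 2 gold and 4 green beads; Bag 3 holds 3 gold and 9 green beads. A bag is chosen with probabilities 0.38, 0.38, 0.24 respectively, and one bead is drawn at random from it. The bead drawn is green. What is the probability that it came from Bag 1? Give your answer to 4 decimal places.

Tabulate prior·likelihood by source: [1] prior 0.38, lik 0.5714, product 0.2171; [2] prior 0.38, lik 0.6667, product 0.2533; [3] prior 0.24, lik 0.75, product 0.1800.
Normalizing constant = 0.65048; the posterior for Bag 1 is its product over the sum, 0.2171/0.65048 = 0.3338.

Posterior probability ≈ 0.3338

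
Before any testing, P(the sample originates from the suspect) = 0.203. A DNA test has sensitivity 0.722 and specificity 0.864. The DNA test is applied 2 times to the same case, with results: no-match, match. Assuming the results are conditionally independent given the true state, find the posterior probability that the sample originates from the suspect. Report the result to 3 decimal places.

Posterior P(H) ≈ 0.303

With H the event that the sample originates from the suspect, the joint likelihood of the observed sequence is P(data|H) = 0.278·0.722 = 0.20072 and P(data|¬H) = 0.864·0.136 = 0.11750.
Bayes: P(H|data) = 0.203·0.20072 / (0.203·0.20072 + 0.797·0.11750) = 0.040745/0.13440 = 0.3032.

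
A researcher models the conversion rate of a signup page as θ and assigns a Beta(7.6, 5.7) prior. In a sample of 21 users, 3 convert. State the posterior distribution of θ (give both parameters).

The binomial likelihood is conjugate to the Beta prior: with 3 successes and 18 failures, the posterior is Beta(7.6+3, 5.7+18) = Beta(10.6, 23.7).

Posterior: Beta(10.6, 23.7)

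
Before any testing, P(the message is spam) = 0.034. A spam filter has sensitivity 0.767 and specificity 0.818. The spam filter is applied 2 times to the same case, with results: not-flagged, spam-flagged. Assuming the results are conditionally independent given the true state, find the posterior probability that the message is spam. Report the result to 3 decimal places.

Posterior P(H) ≈ 0.041

Let H be the event that the message is spam; start with P(H) = 0.034. P('spam-flagged'|H) = 0.767, P('spam-flagged'|¬H) = 0.182.
Update on result 1 ('not-flagged'): P(H) ← 0.233·0.0340 / (0.233·0.0340 + 0.818·0.9660) = 0.0079220/0.79811 = 0.0099.
Update on result 2 ('spam-flagged'): P(H) ← 0.767·0.0099 / (0.767·0.0099 + 0.182·0.9901) = 0.0076132/0.18781 = 0.0405.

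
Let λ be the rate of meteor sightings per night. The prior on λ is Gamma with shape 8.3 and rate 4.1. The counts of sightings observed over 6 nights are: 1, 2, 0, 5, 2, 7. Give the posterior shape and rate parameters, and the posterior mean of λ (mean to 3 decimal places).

Posterior: Gamma(shape=25.3, rate=10.1); mean ≈ 2.505

Total count ∑xᵢ = 17 over n = 6 nights.
Gamma is conjugate to the Poisson likelihood: posterior is Gamma(shape = 8.3+17 = 25.3, rate = 4.1+6 = 10.1).
E[λ | data] = 25.3/10.1 = 2.505.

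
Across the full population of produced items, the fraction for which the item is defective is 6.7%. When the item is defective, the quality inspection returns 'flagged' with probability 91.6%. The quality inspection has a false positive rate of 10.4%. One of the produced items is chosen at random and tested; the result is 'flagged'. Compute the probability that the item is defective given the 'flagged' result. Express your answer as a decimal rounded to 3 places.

P(H | E) ≈ 0.387

Let H be the event that the item is defective. P(H) = 0.067, so P(¬H) = 0.933. With E the 'flagged' result, P(E|H) = 0.916 and P(E|¬H) = 0.104.
P(E) = 0.916·0.067 + 0.104·0.933 = 0.061372 + 0.097032 = 0.15840.
By Bayes' theorem, P(H|E) = 0.061372 / 0.15840 = 0.387.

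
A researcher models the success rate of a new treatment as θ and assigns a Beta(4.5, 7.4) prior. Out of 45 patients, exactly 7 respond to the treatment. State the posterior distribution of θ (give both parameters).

Observing 7 successes and 38 failures updates Beta(4.5, 7.4) by adding the success and failure counts to the two shape parameters: α = 4.5+7 = 11.5, β = 7.4+38 = 45.4.

Posterior: Beta(11.5, 45.4)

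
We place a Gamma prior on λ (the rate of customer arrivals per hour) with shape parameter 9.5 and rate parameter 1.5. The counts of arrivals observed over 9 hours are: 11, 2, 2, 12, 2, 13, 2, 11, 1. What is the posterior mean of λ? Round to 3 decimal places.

The Poisson likelihood adds the total count to the shape and the number of exposure periods to the rate. Here ∑xᵢ = 56 and n = 9, so shape 9.5→65.5 and rate 1.5→10.5.
E[λ | data] = 65.5/10.5 = 6.238.

Posterior mean ≈ 6.238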